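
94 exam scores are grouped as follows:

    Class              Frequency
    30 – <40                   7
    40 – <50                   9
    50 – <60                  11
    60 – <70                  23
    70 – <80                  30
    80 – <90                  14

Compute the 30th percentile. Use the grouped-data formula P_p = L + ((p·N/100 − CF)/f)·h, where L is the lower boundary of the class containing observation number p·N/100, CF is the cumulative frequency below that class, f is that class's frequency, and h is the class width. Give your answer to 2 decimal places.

N = 94; target position k = 30/100 · 94 = 28.2.
Cumulative frequencies: 7, 16, 27, 50, 80, 94.
Observation 28.2 falls in the class 60 – <70.
L = 60, CF = 27, f = 23, h = 10.
P30 = 60 + ((28.2 − 27)/23)·10 = 60 + 0.521739 = 60.5217.

60.52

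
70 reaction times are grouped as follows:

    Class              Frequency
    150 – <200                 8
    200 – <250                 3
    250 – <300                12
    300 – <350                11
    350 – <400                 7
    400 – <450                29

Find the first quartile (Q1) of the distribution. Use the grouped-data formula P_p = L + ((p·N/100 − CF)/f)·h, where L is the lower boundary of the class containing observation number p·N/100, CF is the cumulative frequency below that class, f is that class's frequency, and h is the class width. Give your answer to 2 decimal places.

N = 70; target position k = 25/100 · 70 = 17.5.
Cumulative frequencies: 8, 11, 23, 34, 41, 70.
Observation 17.5 falls in the class 250 – <300.
L = 250, CF = 11, f = 12, h = 50.
P25 = 250 + ((17.5 − 11)/12)·50 = 250 + 27.0833 = 277.083.

277.08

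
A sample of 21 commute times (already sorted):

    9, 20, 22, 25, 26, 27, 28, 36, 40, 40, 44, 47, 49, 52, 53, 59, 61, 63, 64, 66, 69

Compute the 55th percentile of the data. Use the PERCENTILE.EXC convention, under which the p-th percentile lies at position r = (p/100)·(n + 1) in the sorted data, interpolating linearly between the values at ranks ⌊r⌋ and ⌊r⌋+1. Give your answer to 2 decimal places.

47.20

n = 21.
r = (55/100)·(21 + 1) = 12.1.
Rank 12 is 47 and rank 13 is 49.
Interpolate: 47 + 0.1·(49 − 47) = 47 + 0.1·2 = 47.2.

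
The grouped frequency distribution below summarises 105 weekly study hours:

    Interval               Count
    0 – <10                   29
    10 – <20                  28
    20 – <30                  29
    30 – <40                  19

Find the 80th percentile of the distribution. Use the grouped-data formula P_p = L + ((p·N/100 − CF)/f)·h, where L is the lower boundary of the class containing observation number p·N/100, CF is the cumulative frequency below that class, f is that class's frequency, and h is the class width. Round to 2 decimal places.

29.31

N = 105; target position k = 80/100 · 105 = 84.
Cumulative frequencies: 29, 57, 86, 105.
Observation 84 falls in the class 20 – <30.
L = 20, CF = 57, f = 29, h = 10.
P80 = 20 + ((84 − 57)/29)·10 = 20 + 9.31034 = 29.3103.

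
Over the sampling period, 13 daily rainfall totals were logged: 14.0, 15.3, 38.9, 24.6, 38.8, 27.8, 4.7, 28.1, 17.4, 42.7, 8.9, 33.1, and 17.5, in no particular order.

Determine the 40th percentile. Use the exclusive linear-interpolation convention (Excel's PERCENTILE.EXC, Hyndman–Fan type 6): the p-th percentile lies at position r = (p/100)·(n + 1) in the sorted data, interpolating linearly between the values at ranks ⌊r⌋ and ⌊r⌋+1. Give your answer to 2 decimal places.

Sorted: 4.7, 8.9, 14.0, 15.3, 17.4, 17.5, 24.6, 27.8, 28.1, 33.1, 38.8, 38.9, 42.7.
n = 13.
r = (40/100)·(13 + 1) = 5.6.
Rank 5 is 17.4 and rank 6 is 17.5.
Interpolate: 17.4 + 0.6·(17.5 − 17.4) = 17.4 + 0.6·0.1 = 17.46.

17.46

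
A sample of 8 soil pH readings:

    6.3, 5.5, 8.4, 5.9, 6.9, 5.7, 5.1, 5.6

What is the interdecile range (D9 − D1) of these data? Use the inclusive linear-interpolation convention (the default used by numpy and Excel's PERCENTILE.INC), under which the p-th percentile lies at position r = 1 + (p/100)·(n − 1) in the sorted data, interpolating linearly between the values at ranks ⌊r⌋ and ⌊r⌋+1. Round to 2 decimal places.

1.97

Sorted: 5.1, 5.5, 5.6, 5.7, 5.9, 6.3, 6.9, 8.4.
n = 8.
P10: r = 1.7; ranks 1–2 are 5.1, 5.5; interpolating gives 5.38.
P90: r = 7.3; ranks 7–8 are 6.9, 8.4; interpolating gives 7.35.
Difference: 7.35 − 5.38 = 1.97.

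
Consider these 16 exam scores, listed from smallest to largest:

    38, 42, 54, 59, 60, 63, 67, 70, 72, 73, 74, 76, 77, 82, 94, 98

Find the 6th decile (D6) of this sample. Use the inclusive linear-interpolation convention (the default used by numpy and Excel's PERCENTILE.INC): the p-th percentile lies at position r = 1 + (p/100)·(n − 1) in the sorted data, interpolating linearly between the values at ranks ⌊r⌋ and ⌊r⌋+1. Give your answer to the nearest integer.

n = 16.
r = 1 + (60/100)·(16 − 1) = 1 + 9 = 10.
r is an integer, so P60 is the value at rank 10: 73.

73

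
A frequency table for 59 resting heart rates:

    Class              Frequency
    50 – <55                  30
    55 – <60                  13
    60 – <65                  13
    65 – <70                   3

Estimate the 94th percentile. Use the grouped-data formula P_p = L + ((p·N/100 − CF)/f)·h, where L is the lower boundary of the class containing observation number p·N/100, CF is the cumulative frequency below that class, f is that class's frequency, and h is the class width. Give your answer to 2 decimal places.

64.79

N = 59; target position k = 94/100 · 59 = 55.46.
Cumulative frequencies: 30, 43, 56, 59.
Observation 55.46 falls in the class 60 – <65.
L = 60, CF = 43, f = 13, h = 5.
P94 = 60 + ((55.46 − 43)/13)·5 = 60 + 4.79231 = 64.7923.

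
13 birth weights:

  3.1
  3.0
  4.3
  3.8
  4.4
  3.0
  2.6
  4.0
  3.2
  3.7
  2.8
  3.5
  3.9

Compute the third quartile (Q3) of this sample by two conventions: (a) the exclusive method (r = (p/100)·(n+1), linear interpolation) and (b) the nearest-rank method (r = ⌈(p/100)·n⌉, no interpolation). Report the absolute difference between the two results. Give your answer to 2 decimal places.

0.05

Sorted: 2.6, 2.8, 3.0, 3.0, 3.1, 3.2, 3.5, 3.7, 3.8, 3.9, 4.0, 4.3, 4.4.
n = 13.
(a) r = 10.5; between ranks 10 (3.9) and 11 (4.0): 3.95.
(b) the nearest-rank method: rank 10 → 3.9.
|3.95 − 3.9| = 0.05.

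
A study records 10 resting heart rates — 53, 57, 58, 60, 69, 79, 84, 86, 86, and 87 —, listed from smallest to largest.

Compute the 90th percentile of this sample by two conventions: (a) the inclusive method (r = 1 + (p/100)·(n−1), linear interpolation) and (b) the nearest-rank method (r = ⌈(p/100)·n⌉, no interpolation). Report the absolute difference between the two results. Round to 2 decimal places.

n = 10.
(a) r = 9.1; between ranks 9 (86) and 10 (87): 86.1.
(b) the nearest-rank method: rank 9 → 86.
|86.1 − 86| = 0.1.

0.10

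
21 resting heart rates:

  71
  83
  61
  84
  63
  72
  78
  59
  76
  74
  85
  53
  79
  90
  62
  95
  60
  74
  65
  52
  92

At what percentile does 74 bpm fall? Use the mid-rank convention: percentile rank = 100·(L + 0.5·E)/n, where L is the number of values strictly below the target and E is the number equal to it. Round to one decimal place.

52.4

Sorted: 52, 53, 59, 60, 61, 62, 63, 65, 71, 72, 74, 74, 76, 78, 79, 83, 84, 85, 90, 92, 95.
Count below 74: L = 10; count equal: E = 2; n = 21.
Percentile rank = 100·(10 + 0.5·2)/21 = 100·11/21 = 52.38.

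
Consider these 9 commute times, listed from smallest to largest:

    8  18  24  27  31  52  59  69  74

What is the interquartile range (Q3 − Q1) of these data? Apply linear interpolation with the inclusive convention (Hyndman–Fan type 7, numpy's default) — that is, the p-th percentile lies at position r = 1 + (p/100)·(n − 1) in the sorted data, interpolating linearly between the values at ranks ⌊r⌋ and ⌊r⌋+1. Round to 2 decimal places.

35.00

n = 9.
P25: r = 3 (integer) → 24.
P75: r = 7 (integer) → 59.
Difference: 59 − 24 = 35.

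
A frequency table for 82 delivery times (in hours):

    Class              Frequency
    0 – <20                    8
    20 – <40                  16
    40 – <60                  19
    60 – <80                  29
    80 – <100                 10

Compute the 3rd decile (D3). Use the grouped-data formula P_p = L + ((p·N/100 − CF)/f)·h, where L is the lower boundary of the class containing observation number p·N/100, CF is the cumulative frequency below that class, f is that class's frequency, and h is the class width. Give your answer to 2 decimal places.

N = 82; target position k = 30/100 · 82 = 24.6.
Cumulative frequencies: 8, 24, 43, 72, 82.
Observation 24.6 falls in the class 40 – <60.
L = 40, CF = 24, f = 19, h = 20.
P30 = 40 + ((24.6 − 24)/19)·20 = 40 + 0.631579 = 40.6316.

40.63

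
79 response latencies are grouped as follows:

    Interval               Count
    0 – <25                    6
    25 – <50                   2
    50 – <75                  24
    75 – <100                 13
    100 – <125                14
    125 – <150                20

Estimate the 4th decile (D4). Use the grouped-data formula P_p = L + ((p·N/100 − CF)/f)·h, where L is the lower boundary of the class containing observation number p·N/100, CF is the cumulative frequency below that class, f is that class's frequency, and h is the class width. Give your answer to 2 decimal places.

N = 79; target position k = 40/100 · 79 = 31.6.
Cumulative frequencies: 6, 8, 32, 45, 59, 79.
Observation 31.6 falls in the class 50 – <75.
L = 50, CF = 8, f = 24, h = 25.
P40 = 50 + ((31.6 − 8)/24)·25 = 50 + 24.5833 = 74.5833.

74.58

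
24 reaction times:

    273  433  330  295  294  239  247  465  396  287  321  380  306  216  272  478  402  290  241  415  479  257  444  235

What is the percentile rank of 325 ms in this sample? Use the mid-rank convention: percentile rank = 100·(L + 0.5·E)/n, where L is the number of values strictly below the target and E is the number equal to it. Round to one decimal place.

Sorted: 216, 235, 239, 241, 247, 257, 272, 273, 287, 290, 294, 295, 306, 321, 330, 380, 396, 402, 415, 433, 444, 465, 478, 479.
Count below 325: L = 14; count equal: E = 0; n = 24.
Percentile rank = 100·(14 + 0.5·0)/24 = 100·14/24 = 58.33.

58.3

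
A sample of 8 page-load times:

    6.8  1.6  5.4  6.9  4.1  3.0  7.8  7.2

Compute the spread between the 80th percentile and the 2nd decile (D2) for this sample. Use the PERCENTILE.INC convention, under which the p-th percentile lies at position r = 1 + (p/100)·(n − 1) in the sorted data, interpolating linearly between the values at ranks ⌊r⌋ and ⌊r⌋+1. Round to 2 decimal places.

Sorted: 1.6, 3.0, 4.1, 5.4, 6.8, 6.9, 7.2, 7.8.
n = 8.
P20: r = 2.4; ranks 2–3 are 3.0, 4.1; interpolating gives 3.44.
P80: r = 6.6; ranks 6–7 are 6.9, 7.2; interpolating gives 7.08.
Difference: 7.08 − 3.44 = 3.64.

3.64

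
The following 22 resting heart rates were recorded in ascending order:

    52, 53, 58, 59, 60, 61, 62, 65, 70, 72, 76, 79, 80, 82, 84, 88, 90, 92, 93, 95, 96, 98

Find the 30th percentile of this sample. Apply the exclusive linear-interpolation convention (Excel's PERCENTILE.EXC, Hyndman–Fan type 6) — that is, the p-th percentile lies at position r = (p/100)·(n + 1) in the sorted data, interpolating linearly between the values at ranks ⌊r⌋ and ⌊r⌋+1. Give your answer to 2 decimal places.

n = 22.
r = (30/100)·(22 + 1) = 6.9.
Rank 6 is 61 and rank 7 is 62.
Interpolate: 61 + 0.9·(62 − 61) = 61 + 0.9·1 = 61.9.

61.90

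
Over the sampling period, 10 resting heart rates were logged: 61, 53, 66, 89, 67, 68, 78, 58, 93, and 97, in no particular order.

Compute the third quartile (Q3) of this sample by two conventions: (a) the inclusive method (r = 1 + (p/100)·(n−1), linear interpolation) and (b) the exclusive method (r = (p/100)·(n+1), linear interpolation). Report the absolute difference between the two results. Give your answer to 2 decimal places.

3.75

Sorted: 53, 58, 61, 66, 67, 68, 78, 89, 93, 97.
n = 10.
(a) r = 7.75; between ranks 7 (78) and 8 (89): 86.25.
(b) r = 8.25; between ranks 8 (89) and 9 (93): 90.
|86.25 − 90| = 3.75.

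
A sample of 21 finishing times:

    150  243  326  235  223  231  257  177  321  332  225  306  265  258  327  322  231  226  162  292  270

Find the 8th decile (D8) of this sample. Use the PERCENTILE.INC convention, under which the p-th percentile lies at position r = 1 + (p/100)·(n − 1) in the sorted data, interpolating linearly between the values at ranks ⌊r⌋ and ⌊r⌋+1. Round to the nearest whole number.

321

Sorted: 150, 162, 177, 223, 225, 226, 231, 231, 235, 243, 257, 258, 265, 270, 292, 306, 321, 322, 326, 327, 332.
n = 21.
r = 1 + (80/100)·(21 − 1) = 1 + 16 = 17.
r is an integer, so P80 is the value at rank 17: 321.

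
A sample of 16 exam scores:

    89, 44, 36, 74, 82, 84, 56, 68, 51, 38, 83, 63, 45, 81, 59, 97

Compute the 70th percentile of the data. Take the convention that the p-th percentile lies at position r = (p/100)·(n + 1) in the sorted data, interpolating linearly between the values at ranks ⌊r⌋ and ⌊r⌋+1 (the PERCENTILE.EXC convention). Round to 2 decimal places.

Sorted: 36, 38, 44, 45, 51, 56, 59, 63, 68, 74, 81, 82, 83, 84, 89, 97.
n = 16.
r = (70/100)·(16 + 1) = 11.9.
Rank 11 is 81 and rank 12 is 82.
Interpolate: 81 + 0.9·(82 − 81) = 81 + 0.9·1 = 81.9.

81.90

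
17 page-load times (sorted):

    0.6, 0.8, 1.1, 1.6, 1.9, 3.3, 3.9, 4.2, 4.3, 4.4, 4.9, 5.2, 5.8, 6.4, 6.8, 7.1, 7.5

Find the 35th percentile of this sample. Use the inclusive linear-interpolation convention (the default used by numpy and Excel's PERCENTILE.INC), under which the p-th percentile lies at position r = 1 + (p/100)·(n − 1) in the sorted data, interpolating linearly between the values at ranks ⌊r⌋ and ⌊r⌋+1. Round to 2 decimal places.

n = 17.
r = 1 + (35/100)·(17 − 1) = 1 + 5.6 = 6.6.
Rank 6 is 3.3 and rank 7 is 3.9.
Interpolate: 3.3 + 0.6·(3.9 − 3.3) = 3.3 + 0.6·0.6 = 3.66.

3.66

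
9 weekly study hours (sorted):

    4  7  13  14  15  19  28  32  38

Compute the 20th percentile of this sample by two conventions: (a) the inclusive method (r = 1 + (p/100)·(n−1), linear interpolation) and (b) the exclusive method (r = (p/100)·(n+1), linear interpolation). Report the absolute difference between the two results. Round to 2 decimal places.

n = 9.
(a) r = 2.6; between ranks 2 (7) and 3 (13): 10.6.
(b) r = 2 → value at rank 2 = 7.
|10.6 − 7| = 3.6.

3.60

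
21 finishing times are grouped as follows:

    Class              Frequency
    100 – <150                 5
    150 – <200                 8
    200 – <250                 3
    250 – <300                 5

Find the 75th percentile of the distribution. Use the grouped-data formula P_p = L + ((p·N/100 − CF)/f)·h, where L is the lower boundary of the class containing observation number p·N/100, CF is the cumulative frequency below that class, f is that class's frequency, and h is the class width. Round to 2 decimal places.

245.83

N = 21; target position k = 75/100 · 21 = 15.75.
Cumulative frequencies: 5, 13, 16, 21.
Observation 15.75 falls in the class 200 – <250.
L = 200, CF = 13, f = 3, h = 50.
P75 = 200 + ((15.75 − 13)/3)·50 = 200 + 45.8333 = 245.833.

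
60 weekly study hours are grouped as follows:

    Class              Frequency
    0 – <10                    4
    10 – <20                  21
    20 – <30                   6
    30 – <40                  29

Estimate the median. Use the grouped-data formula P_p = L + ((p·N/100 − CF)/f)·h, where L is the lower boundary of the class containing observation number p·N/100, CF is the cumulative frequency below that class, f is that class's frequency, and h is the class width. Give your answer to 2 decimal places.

28.33

N = 60; target position k = 50/100 · 60 = 30.
Cumulative frequencies: 4, 25, 31, 60.
Observation 30 falls in the class 20 – <30.
L = 20, CF = 25, f = 6, h = 10.
P50 = 20 + ((30 − 25)/6)·10 = 20 + 8.33333 = 28.3333.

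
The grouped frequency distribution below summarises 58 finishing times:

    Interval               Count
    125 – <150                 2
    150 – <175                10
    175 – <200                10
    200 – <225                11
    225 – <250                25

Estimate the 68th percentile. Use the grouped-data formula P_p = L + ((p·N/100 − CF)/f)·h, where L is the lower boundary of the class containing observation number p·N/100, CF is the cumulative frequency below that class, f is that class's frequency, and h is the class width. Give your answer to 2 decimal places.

N = 58; target position k = 68/100 · 58 = 39.44.
Cumulative frequencies: 2, 12, 22, 33, 58.
Observation 39.44 falls in the class 225 – <250.
L = 225, CF = 33, f = 25, h = 25.
P68 = 225 + ((39.44 − 33)/25)·25 = 225 + 6.44 = 231.44.

231.44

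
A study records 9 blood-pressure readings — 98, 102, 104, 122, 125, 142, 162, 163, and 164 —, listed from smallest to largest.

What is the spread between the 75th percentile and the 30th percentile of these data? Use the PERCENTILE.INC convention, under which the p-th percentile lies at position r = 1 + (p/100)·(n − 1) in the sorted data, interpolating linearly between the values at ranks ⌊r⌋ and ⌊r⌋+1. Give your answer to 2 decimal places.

50.80

n = 9.
P30: r = 3.4; ranks 3–4 are 104, 122; interpolating gives 111.2.
P75: r = 7 (integer) → 162.
Difference: 162 − 111.2 = 50.8.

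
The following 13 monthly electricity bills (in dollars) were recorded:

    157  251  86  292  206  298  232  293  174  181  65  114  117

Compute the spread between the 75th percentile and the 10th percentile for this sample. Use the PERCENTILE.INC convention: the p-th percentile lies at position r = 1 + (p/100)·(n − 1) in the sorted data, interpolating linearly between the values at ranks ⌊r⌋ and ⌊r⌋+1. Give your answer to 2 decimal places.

159.40

Sorted: 65, 86, 114, 117, 157, 174, 181, 206, 232, 251, 292, 293, 298.
n = 13.
P10: r = 2.2; ranks 2–3 are 86, 114; interpolating gives 91.6.
P75: r = 10 (integer) → 251.
Difference: 251 − 91.6 = 159.4.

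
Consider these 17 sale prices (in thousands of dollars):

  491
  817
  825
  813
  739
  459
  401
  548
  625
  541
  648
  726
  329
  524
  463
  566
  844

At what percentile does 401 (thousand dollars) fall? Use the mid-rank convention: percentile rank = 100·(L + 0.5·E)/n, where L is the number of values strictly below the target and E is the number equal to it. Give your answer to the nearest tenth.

8.8

Sorted: 329, 401, 459, 463, 491, 524, 541, 548, 566, 625, 648, 726, 739, 813, 817, 825, 844.
Count below 401: L = 1; count equal: E = 1; n = 17.
Percentile rank = 100·(1 + 0.5·1)/17 = 100·1.5/17 = 8.824.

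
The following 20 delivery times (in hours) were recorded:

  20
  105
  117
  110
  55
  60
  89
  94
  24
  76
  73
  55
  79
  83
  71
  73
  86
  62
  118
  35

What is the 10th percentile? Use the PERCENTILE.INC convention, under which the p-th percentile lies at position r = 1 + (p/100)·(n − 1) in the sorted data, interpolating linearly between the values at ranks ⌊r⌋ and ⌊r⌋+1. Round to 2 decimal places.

33.90

Sorted: 20, 24, 35, 55, 55, 60, 62, 71, 73, 73, 76, 79, 83, 86, 89, 94, 105, 110, 117, 118.
n = 20.
r = 1 + (10/100)·(20 − 1) = 1 + 1.9 = 2.9.
Rank 2 is 24 and rank 3 is 35.
Interpolate: 24 + 0.9·(35 − 24) = 24 + 0.9·11 = 33.9.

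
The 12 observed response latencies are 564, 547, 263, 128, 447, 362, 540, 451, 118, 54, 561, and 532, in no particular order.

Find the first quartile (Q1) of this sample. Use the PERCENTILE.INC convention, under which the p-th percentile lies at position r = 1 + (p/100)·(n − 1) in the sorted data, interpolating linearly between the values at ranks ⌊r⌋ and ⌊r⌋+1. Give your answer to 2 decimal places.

Sorted: 54, 118, 128, 263, 362, 447, 451, 532, 540, 547, 561, 564.
n = 12.
r = 1 + (25/100)·(12 − 1) = 1 + 2.75 = 3.75.
Rank 3 is 128 and rank 4 is 263.
Interpolate: 128 + 0.75·(263 − 128) = 128 + 0.75·135 = 229.25.

229.25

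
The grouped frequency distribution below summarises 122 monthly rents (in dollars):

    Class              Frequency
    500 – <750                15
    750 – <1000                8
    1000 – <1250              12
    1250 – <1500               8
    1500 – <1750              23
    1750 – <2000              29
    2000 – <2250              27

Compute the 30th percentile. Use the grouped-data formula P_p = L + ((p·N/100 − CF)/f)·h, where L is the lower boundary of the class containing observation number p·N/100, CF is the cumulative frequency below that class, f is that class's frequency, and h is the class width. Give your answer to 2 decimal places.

N = 122; target position k = 30/100 · 122 = 36.6.
Cumulative frequencies: 15, 23, 35, 43, 66, 95, 122.
Observation 36.6 falls in the class 1250 – <1500.
L = 1250, CF = 35, f = 8, h = 250.
P30 = 1250 + ((36.6 − 35)/8)·250 = 1250 + 50 = 1300.

1300.00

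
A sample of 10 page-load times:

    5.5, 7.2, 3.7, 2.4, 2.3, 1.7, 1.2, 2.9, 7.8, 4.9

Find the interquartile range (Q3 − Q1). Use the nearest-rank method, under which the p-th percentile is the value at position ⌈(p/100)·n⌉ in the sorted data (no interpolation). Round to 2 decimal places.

Sorted: 1.2, 1.7, 2.3, 2.4, 2.9, 3.7, 4.9, 5.5, 7.2, 7.8.
n = 10.
P25: rank ⌈25/100·10⌉ = 3 → 2.3.
P75: rank ⌈75/100·10⌉ = 8 → 5.5.
Difference: 5.5 − 2.3 = 3.2.

3.20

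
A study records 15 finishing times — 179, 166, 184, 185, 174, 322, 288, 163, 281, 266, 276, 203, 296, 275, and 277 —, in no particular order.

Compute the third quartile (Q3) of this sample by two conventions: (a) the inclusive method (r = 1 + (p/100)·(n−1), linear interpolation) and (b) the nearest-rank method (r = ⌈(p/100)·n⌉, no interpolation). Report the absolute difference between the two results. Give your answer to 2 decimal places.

2.00

Sorted: 163, 166, 174, 179, 184, 185, 203, 266, 275, 276, 277, 281, 288, 296, 322.
n = 15.
(a) r = 11.5; between ranks 11 (277) and 12 (281): 279.
(b) the nearest-rank method: rank 12 → 281.
|279 − 281| = 2.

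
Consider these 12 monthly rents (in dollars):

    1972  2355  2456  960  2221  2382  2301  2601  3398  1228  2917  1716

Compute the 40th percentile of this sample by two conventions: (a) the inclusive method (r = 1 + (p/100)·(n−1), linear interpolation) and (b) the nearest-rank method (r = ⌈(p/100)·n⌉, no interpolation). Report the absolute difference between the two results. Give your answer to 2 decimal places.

Sorted: 960, 1228, 1716, 1972, 2221, 2301, 2355, 2382, 2456, 2601, 2917, 3398.
n = 12.
(a) r = 5.4; between ranks 5 (2221) and 6 (2301): 2253.
(b) the nearest-rank method: rank 5 → 2221.
|2253 − 2221| = 32.

32.00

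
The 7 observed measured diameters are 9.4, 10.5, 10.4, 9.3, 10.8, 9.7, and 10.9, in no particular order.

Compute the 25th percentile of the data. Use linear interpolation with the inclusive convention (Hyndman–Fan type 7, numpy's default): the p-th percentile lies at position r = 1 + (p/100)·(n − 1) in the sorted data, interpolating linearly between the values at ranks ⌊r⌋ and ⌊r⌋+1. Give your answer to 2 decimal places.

9.55

Sorted: 9.3, 9.4, 9.7, 10.4, 10.5, 10.8, 10.9.
n = 7.
r = 1 + (25/100)·(7 − 1) = 1 + 1.5 = 2.5.
Rank 2 is 9.4 and rank 3 is 9.7.
Interpolate: 9.4 + 0.5·(9.7 − 9.4) = 9.4 + 0.5·0.3 = 9.55.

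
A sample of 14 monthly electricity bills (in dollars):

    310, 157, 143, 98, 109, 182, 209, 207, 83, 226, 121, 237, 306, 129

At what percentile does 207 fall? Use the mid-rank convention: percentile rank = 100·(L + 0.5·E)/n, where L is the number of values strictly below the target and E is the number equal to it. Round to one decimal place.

Sorted: 83, 98, 109, 121, 129, 143, 157, 182, 207, 209, 226, 237, 306, 310.
Count below 207: L = 8; count equal: E = 1; n = 14.
Percentile rank = 100·(8 + 0.5·1)/14 = 100·8.5/14 = 60.71.

60.7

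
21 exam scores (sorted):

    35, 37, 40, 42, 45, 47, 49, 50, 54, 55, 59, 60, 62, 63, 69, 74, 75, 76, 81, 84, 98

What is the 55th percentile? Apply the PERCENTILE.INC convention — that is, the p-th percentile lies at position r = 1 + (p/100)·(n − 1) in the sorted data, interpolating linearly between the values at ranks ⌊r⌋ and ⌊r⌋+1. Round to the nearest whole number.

60

n = 21.
r = 1 + (55/100)·(21 − 1) = 1 + 11 = 12.
r is an integer, so P55 is the value at rank 12: 60.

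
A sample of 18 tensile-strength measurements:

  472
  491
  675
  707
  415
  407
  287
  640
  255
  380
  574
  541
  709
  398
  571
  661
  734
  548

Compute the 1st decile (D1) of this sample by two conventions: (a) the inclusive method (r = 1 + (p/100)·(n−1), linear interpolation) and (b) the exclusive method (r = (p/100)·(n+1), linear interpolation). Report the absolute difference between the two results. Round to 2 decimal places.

Sorted: 255, 287, 380, 398, 407, 415, 472, 491, 541, 548, 571, 574, 640, 661, 675, 707, 709, 734.
n = 18.
(a) r = 2.7; between ranks 2 (287) and 3 (380): 352.1.
(b) r = 1.9; between ranks 1 (255) and 2 (287): 283.8.
|352.1 − 283.8| = 68.3.

68.30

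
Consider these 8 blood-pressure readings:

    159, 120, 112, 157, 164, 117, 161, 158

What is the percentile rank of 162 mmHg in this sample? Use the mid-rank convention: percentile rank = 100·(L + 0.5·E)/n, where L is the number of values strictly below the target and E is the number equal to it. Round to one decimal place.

Sorted: 112, 117, 120, 157, 158, 159, 161, 164.
Count below 162: L = 7; count equal: E = 0; n = 8.
Percentile rank = 100·(7 + 0.5·0)/8 = 100·7/8 = 87.5.

87.5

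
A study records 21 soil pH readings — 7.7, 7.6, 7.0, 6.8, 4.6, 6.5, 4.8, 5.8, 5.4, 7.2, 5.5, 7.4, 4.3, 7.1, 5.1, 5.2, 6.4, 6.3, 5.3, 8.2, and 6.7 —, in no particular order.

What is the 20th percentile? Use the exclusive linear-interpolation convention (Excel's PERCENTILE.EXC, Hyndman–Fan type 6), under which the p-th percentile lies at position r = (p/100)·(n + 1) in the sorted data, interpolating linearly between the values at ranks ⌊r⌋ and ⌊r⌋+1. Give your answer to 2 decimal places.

5.14

Sorted: 4.3, 4.6, 4.8, 5.1, 5.2, 5.3, 5.4, 5.5, 5.8, 6.3, 6.4, 6.5, 6.7, 6.8, 7.0, 7.1, 7.2, 7.4, 7.6, 7.7, 8.2.
n = 21.
r = (20/100)·(21 + 1) = 4.4.
Rank 4 is 5.1 and rank 5 is 5.2.
Interpolate: 5.1 + 0.4·(5.2 − 5.1) = 5.1 + 0.4·0.1 = 5.14.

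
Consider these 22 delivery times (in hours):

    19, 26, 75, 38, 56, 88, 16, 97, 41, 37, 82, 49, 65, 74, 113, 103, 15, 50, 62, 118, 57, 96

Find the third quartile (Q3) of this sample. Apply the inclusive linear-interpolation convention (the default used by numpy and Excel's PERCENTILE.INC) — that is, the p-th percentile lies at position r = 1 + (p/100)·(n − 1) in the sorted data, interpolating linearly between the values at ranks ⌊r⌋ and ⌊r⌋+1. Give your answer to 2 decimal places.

86.50

Sorted: 15, 16, 19, 26, 37, 38, 41, 49, 50, 56, 57, 62, 65, 74, 75, 82, 88, 96, 97, 103, 113, 118.
n = 22.
r = 1 + (75/100)·(22 − 1) = 1 + 15.75 = 16.75.
Rank 16 is 82 and rank 17 is 88.
Interpolate: 82 + 0.75·(88 − 82) = 82 + 0.75·6 = 86.5.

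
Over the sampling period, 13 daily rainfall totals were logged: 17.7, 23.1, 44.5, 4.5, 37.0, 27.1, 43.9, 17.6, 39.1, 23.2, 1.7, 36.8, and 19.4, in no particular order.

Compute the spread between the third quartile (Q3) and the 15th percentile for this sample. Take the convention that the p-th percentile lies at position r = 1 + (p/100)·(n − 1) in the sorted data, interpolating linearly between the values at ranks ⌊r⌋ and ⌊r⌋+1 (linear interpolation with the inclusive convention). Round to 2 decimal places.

Sorted: 1.7, 4.5, 17.6, 17.7, 19.4, 23.1, 23.2, 27.1, 36.8, 37.0, 39.1, 43.9, 44.5.
n = 13.
P15: r = 2.8; ranks 2–3 are 4.5, 17.6; interpolating gives 14.98.
P75: r = 10 (integer) → 37.
Difference: 37 − 14.98 = 22.02.

22.02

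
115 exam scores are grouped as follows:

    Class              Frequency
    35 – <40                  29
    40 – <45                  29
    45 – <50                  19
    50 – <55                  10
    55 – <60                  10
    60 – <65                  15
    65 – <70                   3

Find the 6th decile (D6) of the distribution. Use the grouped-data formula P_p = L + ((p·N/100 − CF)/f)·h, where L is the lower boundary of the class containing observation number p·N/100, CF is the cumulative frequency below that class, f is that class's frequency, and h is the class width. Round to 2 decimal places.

N = 115; target position k = 60/100 · 115 = 69.
Cumulative frequencies: 29, 58, 77, 87, 97, 112, 115.
Observation 69 falls in the class 45 – <50.
L = 45, CF = 58, f = 19, h = 5.
P60 = 45 + ((69 − 58)/19)·5 = 45 + 2.89474 = 47.8947.

47.89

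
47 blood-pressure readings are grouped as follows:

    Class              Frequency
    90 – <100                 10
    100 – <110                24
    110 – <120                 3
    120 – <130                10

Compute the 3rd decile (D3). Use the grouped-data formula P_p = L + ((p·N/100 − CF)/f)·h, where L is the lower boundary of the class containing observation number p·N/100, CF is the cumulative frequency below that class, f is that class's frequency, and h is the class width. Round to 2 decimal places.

101.71

N = 47; target position k = 30/100 · 47 = 14.1.
Cumulative frequencies: 10, 34, 37, 47.
Observation 14.1 falls in the class 100 – <110.
L = 100, CF = 10, f = 24, h = 10.
P30 = 100 + ((14.1 − 10)/24)·10 = 100 + 1.70833 = 101.708.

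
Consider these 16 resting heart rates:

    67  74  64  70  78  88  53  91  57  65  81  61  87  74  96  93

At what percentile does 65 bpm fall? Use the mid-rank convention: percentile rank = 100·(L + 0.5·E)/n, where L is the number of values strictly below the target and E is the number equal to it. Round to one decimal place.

28.1

Sorted: 53, 57, 61, 64, 65, 67, 70, 74, 74, 78, 81, 87, 88, 91, 93, 96.
Count below 65: L = 4; count equal: E = 1; n = 16.
Percentile rank = 100·(4 + 0.5·1)/16 = 100·4.5/16 = 28.12.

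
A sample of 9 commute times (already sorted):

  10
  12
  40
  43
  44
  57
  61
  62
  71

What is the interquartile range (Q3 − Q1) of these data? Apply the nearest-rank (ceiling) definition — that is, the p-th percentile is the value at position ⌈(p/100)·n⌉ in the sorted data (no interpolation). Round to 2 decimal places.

21.00

n = 9.
P25: rank ⌈25/100·9⌉ = 3 → 40.
P75: rank ⌈75/100·9⌉ = 7 → 61.
Difference: 61 − 40 = 21.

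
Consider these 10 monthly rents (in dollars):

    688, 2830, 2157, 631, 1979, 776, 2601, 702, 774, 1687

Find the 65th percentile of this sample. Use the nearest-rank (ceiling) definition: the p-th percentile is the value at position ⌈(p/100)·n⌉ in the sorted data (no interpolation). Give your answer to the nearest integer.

Sorted: 631, 688, 702, 774, 776, 1687, 1979, 2157, 2601, 2830.
n = 10.
Position = ⌈65/100 · 10⌉ = ⌈6.5⌉ = 7.
The value at rank 7 is 1979.

1979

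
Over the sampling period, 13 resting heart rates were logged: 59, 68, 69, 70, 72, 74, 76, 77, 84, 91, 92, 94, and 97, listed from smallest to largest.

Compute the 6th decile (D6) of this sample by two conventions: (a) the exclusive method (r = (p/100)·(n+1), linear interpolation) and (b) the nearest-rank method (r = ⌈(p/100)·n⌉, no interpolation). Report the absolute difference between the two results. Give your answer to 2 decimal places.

2.80

n = 13.
(a) r = 8.4; between ranks 8 (77) and 9 (84): 79.8.
(b) the nearest-rank method: rank 8 → 77.
|79.8 − 77| = 2.8.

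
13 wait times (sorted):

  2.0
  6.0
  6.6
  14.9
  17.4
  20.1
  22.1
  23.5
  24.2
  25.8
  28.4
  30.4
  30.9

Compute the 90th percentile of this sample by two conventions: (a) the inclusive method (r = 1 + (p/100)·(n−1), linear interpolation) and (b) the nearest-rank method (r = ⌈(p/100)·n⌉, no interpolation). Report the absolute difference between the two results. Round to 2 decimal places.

0.40

n = 13.
(a) r = 11.8; between ranks 11 (28.4) and 12 (30.4): 30.
(b) the nearest-rank method: rank 12 → 30.4.
|30 − 30.4| = 0.4.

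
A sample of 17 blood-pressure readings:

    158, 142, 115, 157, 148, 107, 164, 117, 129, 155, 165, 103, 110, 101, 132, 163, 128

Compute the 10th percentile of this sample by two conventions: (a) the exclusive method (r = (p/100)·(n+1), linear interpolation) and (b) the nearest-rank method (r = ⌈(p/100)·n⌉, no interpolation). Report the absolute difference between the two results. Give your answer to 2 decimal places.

Sorted: 101, 103, 107, 110, 115, 117, 128, 129, 132, 142, 148, 155, 157, 158, 163, 164, 165.
n = 17.
(a) r = 1.8; between ranks 1 (101) and 2 (103): 102.6.
(b) the nearest-rank method: rank 2 → 103.
|102.6 − 103| = 0.4.

0.40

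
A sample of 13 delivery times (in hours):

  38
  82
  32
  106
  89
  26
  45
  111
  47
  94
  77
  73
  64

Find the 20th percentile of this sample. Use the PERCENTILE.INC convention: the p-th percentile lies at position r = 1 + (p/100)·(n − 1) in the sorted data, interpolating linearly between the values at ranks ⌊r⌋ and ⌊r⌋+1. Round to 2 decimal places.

Sorted: 26, 32, 38, 45, 47, 64, 73, 77, 82, 89, 94, 106, 111.
n = 13.
r = 1 + (20/100)·(13 − 1) = 1 + 2.4 = 3.4.
Rank 3 is 38 and rank 4 is 45.
Interpolate: 38 + 0.4·(45 − 38) = 38 + 0.4·7 = 40.8.

40.80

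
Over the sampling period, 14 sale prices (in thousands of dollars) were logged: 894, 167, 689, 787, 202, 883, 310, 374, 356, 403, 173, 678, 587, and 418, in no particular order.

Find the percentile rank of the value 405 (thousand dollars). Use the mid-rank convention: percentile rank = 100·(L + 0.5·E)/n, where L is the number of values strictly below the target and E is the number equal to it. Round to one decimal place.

Sorted: 167, 173, 202, 310, 356, 374, 403, 418, 587, 678, 689, 787, 883, 894.
Count below 405: L = 7; count equal: E = 0; n = 14.
Percentile rank = 100·(7 + 0.5·0)/14 = 100·7/14 = 50.

50.0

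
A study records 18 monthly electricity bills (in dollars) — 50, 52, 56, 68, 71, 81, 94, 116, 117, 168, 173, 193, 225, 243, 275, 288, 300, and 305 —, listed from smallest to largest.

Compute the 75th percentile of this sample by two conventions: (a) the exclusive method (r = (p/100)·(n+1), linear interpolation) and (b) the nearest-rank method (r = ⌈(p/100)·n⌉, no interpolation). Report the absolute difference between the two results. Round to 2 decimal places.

n = 18.
(a) r = 14.25; between ranks 14 (243) and 15 (275): 251.
(b) the nearest-rank method: rank 14 → 243.
|251 − 243| = 8.

8.00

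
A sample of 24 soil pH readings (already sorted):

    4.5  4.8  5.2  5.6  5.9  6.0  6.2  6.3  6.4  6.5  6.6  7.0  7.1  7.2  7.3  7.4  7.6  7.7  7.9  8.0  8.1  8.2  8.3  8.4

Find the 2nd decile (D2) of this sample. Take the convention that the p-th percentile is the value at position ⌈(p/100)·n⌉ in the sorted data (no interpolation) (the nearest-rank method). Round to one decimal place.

n = 24.
Position = ⌈20/100 · 24⌉ = ⌈4.8⌉ = 5.
The value at rank 5 is 5.9.

5.9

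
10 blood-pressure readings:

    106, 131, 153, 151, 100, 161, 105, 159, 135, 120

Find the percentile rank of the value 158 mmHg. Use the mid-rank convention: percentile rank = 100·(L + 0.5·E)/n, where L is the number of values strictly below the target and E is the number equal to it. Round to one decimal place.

80.0

Sorted: 100, 105, 106, 120, 131, 135, 151, 153, 159, 161.
Count below 158: L = 8; count equal: E = 0; n = 10.
Percentile rank = 100·(8 + 0.5·0)/10 = 100·8/10 = 80.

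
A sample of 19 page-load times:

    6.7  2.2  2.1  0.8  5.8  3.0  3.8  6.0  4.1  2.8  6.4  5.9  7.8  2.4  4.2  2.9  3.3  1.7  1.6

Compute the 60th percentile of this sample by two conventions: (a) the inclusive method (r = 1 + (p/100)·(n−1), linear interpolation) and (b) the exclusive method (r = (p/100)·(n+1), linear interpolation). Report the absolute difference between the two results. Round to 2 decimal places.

Sorted: 0.8, 1.6, 1.7, 2.1, 2.2, 2.4, 2.8, 2.9, 3.0, 3.3, 3.8, 4.1, 4.2, 5.8, 5.9, 6.0, 6.4, 6.7, 7.8.
n = 19.
(a) r = 11.8; between ranks 11 (3.8) and 12 (4.1): 4.04.
(b) r = 12 → value at rank 12 = 4.1.
|4.04 − 4.1| = 0.06.

0.06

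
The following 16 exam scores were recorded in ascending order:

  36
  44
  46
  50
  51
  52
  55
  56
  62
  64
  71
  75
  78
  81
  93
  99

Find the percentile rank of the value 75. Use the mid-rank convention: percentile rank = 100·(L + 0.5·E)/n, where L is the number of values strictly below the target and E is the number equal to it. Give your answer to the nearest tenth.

71.9

Count below 75: L = 11; count equal: E = 1; n = 16.
Percentile rank = 100·(11 + 0.5·1)/16 = 100·11.5/16 = 71.88.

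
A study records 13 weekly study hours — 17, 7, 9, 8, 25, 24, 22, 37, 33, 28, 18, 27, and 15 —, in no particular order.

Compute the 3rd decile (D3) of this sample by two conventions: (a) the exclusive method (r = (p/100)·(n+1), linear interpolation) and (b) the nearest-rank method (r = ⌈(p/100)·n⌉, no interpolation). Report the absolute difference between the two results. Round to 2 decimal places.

0.40

Sorted: 7, 8, 9, 15, 17, 18, 22, 24, 25, 27, 28, 33, 37.
n = 13.
(a) r = 4.2; between ranks 4 (15) and 5 (17): 15.4.
(b) the nearest-rank method: rank 4 → 15.
|15.4 − 15| = 0.4.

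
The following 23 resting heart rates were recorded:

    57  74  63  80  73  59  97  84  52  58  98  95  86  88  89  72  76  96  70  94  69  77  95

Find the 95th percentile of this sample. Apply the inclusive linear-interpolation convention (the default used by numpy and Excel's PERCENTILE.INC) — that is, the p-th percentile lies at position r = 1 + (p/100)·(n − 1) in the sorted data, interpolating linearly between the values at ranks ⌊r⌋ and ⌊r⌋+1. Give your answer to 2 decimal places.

96.90

Sorted: 52, 57, 58, 59, 63, 69, 70, 72, 73, 74, 76, 77, 80, 84, 86, 88, 89, 94, 95, 95, 96, 97, 98.
n = 23.
r = 1 + (95/100)·(23 − 1) = 1 + 20.9 = 21.9.
Rank 21 is 96 and rank 22 is 97.
Interpolate: 96 + 0.9·(97 − 96) = 96 + 0.9·1 = 96.9.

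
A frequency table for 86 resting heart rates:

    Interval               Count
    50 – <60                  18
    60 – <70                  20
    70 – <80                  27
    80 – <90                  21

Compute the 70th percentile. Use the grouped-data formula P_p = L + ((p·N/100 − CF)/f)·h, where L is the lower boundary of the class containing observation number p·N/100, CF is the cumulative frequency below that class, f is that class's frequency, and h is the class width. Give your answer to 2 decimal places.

78.22

N = 86; target position k = 70/100 · 86 = 60.2.
Cumulative frequencies: 18, 38, 65, 86.
Observation 60.2 falls in the class 70 – <80.
L = 70, CF = 38, f = 27, h = 10.
P70 = 70 + ((60.2 − 38)/27)·10 = 70 + 8.22222 = 78.2222.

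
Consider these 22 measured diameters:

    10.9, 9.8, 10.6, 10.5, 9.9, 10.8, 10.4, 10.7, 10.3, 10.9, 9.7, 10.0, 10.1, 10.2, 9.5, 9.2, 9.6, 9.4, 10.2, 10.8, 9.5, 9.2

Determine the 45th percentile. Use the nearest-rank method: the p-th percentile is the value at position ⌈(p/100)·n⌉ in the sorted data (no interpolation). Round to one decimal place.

10.0

Sorted: 9.2, 9.2, 9.4, 9.5, 9.5, 9.6, 9.7, 9.8, 9.9, 10.0, 10.1, 10.2, 10.2, 10.3, 10.4, 10.5, 10.6, 10.7, 10.8, 10.8, 10.9, 10.9.
n = 22.
Position = ⌈45/100 · 22⌉ = ⌈9.9⌉ = 10.
The value at rank 10 is 10.0.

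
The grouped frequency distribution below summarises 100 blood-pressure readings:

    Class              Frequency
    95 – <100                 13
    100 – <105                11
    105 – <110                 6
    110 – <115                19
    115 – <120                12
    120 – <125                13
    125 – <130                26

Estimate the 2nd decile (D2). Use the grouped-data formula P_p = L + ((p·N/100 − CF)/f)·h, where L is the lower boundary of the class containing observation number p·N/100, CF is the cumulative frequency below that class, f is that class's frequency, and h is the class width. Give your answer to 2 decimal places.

N = 100; target position k = 20/100 · 100 = 20.
Cumulative frequencies: 13, 24, 30, 49, 61, 74, 100.
Observation 20 falls in the class 100 – <105.
L = 100, CF = 13, f = 11, h = 5.
P20 = 100 + ((20 − 13)/11)·5 = 100 + 3.18182 = 103.182.

103.18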